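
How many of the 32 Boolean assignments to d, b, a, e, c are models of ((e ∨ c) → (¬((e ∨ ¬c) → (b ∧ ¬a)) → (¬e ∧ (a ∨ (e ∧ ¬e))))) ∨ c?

Initial set: {(((e ∨ c) → (¬((e ∨ ¬c) → (b ∧ ¬a)) → (¬e ∧ (a ∨ (e ∧ ¬e))))) ∨ c)}.
(((e ∨ c) → (¬((e ∨ ¬c) → (b ∧ ¬a)) → (¬e ∧ (a ∨ (e ∧ ¬e))))) ∨ c): β-rule — branch into ((e ∨ c) → (¬((e ∨ ¬c) → (b ∧ ¬a)) → (¬e ∧ (a ∨ (e ∧ ¬e)))))  //  c.
  branch 1 (add ((e ∨ c) → (¬((e ∨ ¬c) → (b ∧ ¬a)) → (¬e ∧ (a ∨ (e ∧ ¬e)))))):
    ((e ∨ c) → (¬((e ∨ ¬c) → (b ∧ ¬a)) → (¬e ∧ (a ∨ (e ∧ ¬e))))): β-rule — branch into ¬(e ∨ c)  //  (¬((e ∨ ¬c) → (b ∧ ¬a)) → (¬e ∧ (a ∨ (e ∧ ¬e)))).
      branch 1.1 (add ¬(e ∨ c)):
        ¬(e ∨ c): α-rule — add ¬e, ¬c.
        ○ open, literals {c=0, e=0}.
      branch 1.2 (add (¬((e ∨ ¬c) → (b ∧ ¬a)) → (¬e ∧ (a ∨ (e ∧ ¬e))))):
        (¬((e ∨ ¬c) → (b ∧ ¬a)) → (¬e ∧ (a ∨ (e ∧ ¬e)))): β-rule — branch into ¬¬((e ∨ ¬c) → (b ∧ ¬a))  //  (¬e ∧ (a ∨ (e ∧ ¬e))).
          branch 1.2.1 (add ¬¬((e ∨ ¬c) → (b ∧ ¬a))):
            ¬¬((e ∨ ¬c) → (b ∧ ¬a)): β-rule — branch into ¬(e ∨ ¬c)  //  (b ∧ ¬a).
              branch 1.2.1.1 (add ¬(e ∨ ¬c)):
                ¬(e ∨ ¬c): α-rule — add ¬e, ¬¬c.
                ○ open, literals {c=1, e=0}.
              branch 1.2.1.2 (add (b ∧ ¬a)):
                (b ∧ ¬a): α-rule — add b, ¬a.
                ○ open, literals {a=0, b=1}.
          branch 1.2.2 (add (¬e ∧ (a ∨ (e ∧ ¬e)))):
            (¬e ∧ (a ∨ (e ∧ ¬e))): α-rule — add ¬e, (a ∨ (e ∧ ¬e)).
            (a ∨ (e ∧ ¬e)): β-rule — branch into a  //  (e ∧ ¬e).
              branch 1.2.2.1 (add a):
                ○ open, literals {a=1, e=0}.
              branch 1.2.2.2 (add (e ∧ ¬e)):
                (e ∧ ¬e): α-rule — add e, ¬e.
                × closes — contains both e and ¬e.
  branch 2 (add c):
    ○ open, literals {c=1}.
1 branch closed, 5 open.
Each open branch fixes some atoms; the unmentioned ones are free. Counting distinct full assignments: branch {c=0, e=0} (d, b, a) contributes 8 new; branch {c=1, e=0} (d, b, a) contributes 8 new; branch {a=0, b=1} (d, e, c) contributes 4 new; branch {a=1, e=0} (d, b, c) contributes 0 new; branch {c=1} (d, b, a, e) contributes 6 new. Total: 26.

26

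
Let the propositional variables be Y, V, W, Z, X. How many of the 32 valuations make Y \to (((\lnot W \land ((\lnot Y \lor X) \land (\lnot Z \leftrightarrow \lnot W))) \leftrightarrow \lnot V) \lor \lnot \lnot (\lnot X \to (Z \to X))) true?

Initial set: {T (Y \to (((\lnot W \land ((\lnot Y \lor X) \land (\lnot Z \leftrightarrow \lnot W))) \leftrightarrow \lnot V) \lor \lnot \lnot (\lnot X \to (Z \to X))))}.
T (Y \to (((\lnot W \land ((\lnot Y \lor X) \land (\lnot Z \leftrightarrow \lnot W))) \leftrightarrow \lnot V) \lor \lnot \lnot (\lnot X \to (Z \to X)))): β-rule — branch into F Y  //  T (((\lnot W \land ((\lnot Y \lor X) \land (\lnot Z \leftrightarrow \lnot W))) \leftrightarrow \lnot V) \lor \lnot \lnot (\lnot X \to (Z \to X))).
  branch 1 (add F Y):
    ○ open, literals {Y=0}.
  branch 2 (add T (((\lnot W \land ((\lnot Y \lor X) \land (\lnot Z \leftrightarrow \lnot W))) \leftrightarrow \lnot V) \lor \lnot \lnot (\lnot X \to (Z \to X)))):
    T (((\lnot W \land ((\lnot Y \lor X) \land (\lnot Z \leftrightarrow \lnot W))) \leftrightarrow \lnot V) \lor \lnot \lnot (\lnot X \to (Z \to X))): β-rule — branch into T ((\lnot W \land ((\lnot Y \lor X) \land (\lnot Z \leftrightarrow \lnot W))) \leftrightarrow \lnot V)  //  T \lnot \lnot (\lnot X \to (Z \to X)).
      branch 2.1 (add T ((\lnot W \land ((\lnot Y \lor X) \land (\lnot Z \leftrightarrow \lnot W))) \leftrightarrow \lnot V)):
        T ((\lnot W \land ((\lnot Y \lor X) \land (\lnot Z \leftrightarrow \lnot W))) \leftrightarrow \lnot V): β-rule — branch into T (\lnot W \land ((\lnot Y \lor X) \land (\lnot Z \leftrightarrow \lnot W))), T \lnot V  //  F (\lnot W \land ((\lnot Y \lor X) \land (\lnot Z \leftrightarrow \lnot W))), F \lnot V.
          branch 2.1.1 (add T (\lnot W \land ((\lnot Y \lor X) \land (\lnot Z \leftrightarrow \lnot W))), T \lnot V):
            T (\lnot W \land ((\lnot Y \lor X) \land (\lnot Z \leftrightarrow \lnot W))): α-rule — add T \lnot W, T ((\lnot Y \lor X) \land (\lnot Z \leftrightarrow \lnot W)).
            T ((\lnot Y \lor X) \land (\lnot Z \leftrightarrow \lnot W)): α-rule — add T (\lnot Y \lor X), T (\lnot Z \leftrightarrow \lnot W).
            T (\lnot Y \lor X): β-rule — branch into T \lnot Y  //  T X.
              branch 2.1.1.1 (add T \lnot Y):
                T (\lnot Z \leftrightarrow \lnot W): β-rule — branch into T \lnot Z, T \lnot W  //  F \lnot Z, F \lnot W.
                  branch 2.1.1.1.1 (add T \lnot Z, T \lnot W):
                    ○ open, literals {V=0, W=0, Y=0, Z=0}.
                  branch 2.1.1.1.2 (add F \lnot Z, F \lnot W):
                    × closes — contains both W and \lnot W.
              branch 2.1.1.2 (add T X):
                T (\lnot Z \leftrightarrow \lnot W): β-rule — branch into T \lnot Z, T \lnot W  //  F \lnot Z, F \lnot W.
                  branch 2.1.1.2.1 (add T \lnot Z, T \lnot W):
                    ○ open, literals {V=0, W=0, X=1, Z=0}.
                  branch 2.1.1.2.2 (add F \lnot Z, F \lnot W):
                    × closes — contains both W and \lnot W.
          branch 2.1.2 (add F (\lnot W \land ((\lnot Y \lor X) \land (\lnot Z \leftrightarrow \lnot W))), F \lnot V):
            F (\lnot W \land ((\lnot Y \lor X) \land (\lnot Z \leftrightarrow \lnot W))): β-rule — branch into F \lnot W  //  F ((\lnot Y \lor X) \land (\lnot Z \leftrightarrow \lnot W)).
              branch 2.1.2.1 (add F \lnot W):
                ○ open, literals {V=1, W=1}.
              branch 2.1.2.2 (add F ((\lnot Y \lor X) \land (\lnot Z \leftrightarrow \lnot W))):
                F ((\lnot Y \lor X) \land (\lnot Z \leftrightarrow \lnot W)): β-rule — branch into F (\lnot Y \lor X)  //  F (\lnot Z \leftrightarrow \lnot W).
                  branch 2.1.2.2.1 (add F (\lnot Y \lor X)):
                    F (\lnot Y \lor X): α-rule — add F \lnot Y, F X.
                    ○ open, literals {V=1, X=0, Y=1}.
                  branch 2.1.2.2.2 (add F (\lnot Z \leftrightarrow \lnot W)):
                    F (\lnot Z \leftrightarrow \lnot W): β-rule — branch into T \lnot Z, F \lnot W  //  F \lnot Z, T \lnot W.
                      branch 2.1.2.2.2.1 (add T \lnot Z, F \lnot W):
                        ○ open, literals {V=1, W=1, Z=0}.
                      branch 2.1.2.2.2.2 (add F \lnot Z, T \lnot W):
                        ○ open, literals {V=1, W=0, Z=1}.
      branch 2.2 (add T \lnot \lnot (\lnot X \to (Z \to X))):
        T \lnot \lnot (\lnot X \to (Z \to X)): drop double negation, giving T (\lnot X \to (Z \to X)).
        T (\lnot X \to (Z \to X)): β-rule — branch into F \lnot X  //  T (Z \to X).
          branch 2.2.1 (add F \lnot X):
            ○ open, literals {X=1}.
          branch 2.2.2 (add T (Z \to X)):
            T (Z \to X): β-rule — branch into F Z  //  T X.
              branch 2.2.2.1 (add F Z):
                ○ open, literals {Z=0}.
              branch 2.2.2.2 (add T X):
                ○ open, literals {X=1}.
2 branches closed, 10 open.
Each open branch fixes some atoms; the unmentioned ones are free. Counting distinct full assignments: branch {Y=0} (V, W, Z, X) contributes 16 new; branch {V=0, W=0, Y=0, Z=0} (X) contributes 0 new; branch {V=0, W=0, X=1, Z=0} (Y) contributes 1 new; branch {V=1, W=1} (Y, Z, X) contributes 4 new; branch {V=1, X=0, Y=1} (W, Z) contributes 2 new; branch {V=1, W=1, Z=0} (Y, X) contributes 0 new; branch {V=1, W=0, Z=1} (Y, X) contributes 1 new; branch {X=1} (Y, V, W, Z) contributes 4 new; branch {Z=0} (Y, V, W, X) contributes 2 new; branch {X=1} (Y, V, W, Z) contributes 0 new. Total: 30.

30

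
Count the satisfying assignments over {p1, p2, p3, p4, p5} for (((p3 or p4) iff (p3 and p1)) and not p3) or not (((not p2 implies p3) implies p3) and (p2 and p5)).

28

Initial set: {T ((((p3 or p4) iff (p3 and p1)) and not p3) or not (((not p2 implies p3) implies p3) and (p2 and p5)))}.
T ((((p3 or p4) iff (p3 and p1)) and not p3) or not (((not p2 implies p3) implies p3) and (p2 and p5))): β-rule — branch into T (((p3 or p4) iff (p3 and p1)) and not p3)  //  T not (((not p2 implies p3) implies p3) and (p2 and p5)).
  branch 1 (add T (((p3 or p4) iff (p3 and p1)) and not p3)):
    T (((p3 or p4) iff (p3 and p1)) and not p3): α-rule — add T ((p3 or p4) iff (p3 and p1)), T not p3.
    T ((p3 or p4) iff (p3 and p1)): β-rule — branch into T (p3 or p4), T (p3 and p1)  //  F (p3 or p4), F (p3 and p1).
      branch 1.1 (add T (p3 or p4), T (p3 and p1)):
        T (p3 and p1): α-rule — add T p3, T p1.
        × closes — contains both p3 and not p3.
      branch 1.2 (add F (p3 or p4), F (p3 and p1)):
        F (p3 or p4): α-rule — add F p3, F p4.
        F (p3 and p1): β-rule — branch into F p3  //  F p1.
          branch 1.2.1 (add F p3):
            ○ open, literals {p3=F, p4=F}.
          branch 1.2.2 (add F p1):
            ○ open, literals {p1=F, p3=F, p4=F}.
  branch 2 (add T not (((not p2 implies p3) implies p3) and (p2 and p5))):
    T not (((not p2 implies p3) implies p3) and (p2 and p5)): β-rule — branch into F ((not p2 implies p3) implies p3)  //  F (p2 and p5).
      branch 2.1 (add F ((not p2 implies p3) implies p3)):
        F ((not p2 implies p3) implies p3): α-rule — add T (not p2 implies p3), F p3.
        T (not p2 implies p3): β-rule — branch into F not p2  //  T p3.
          branch 2.1.1 (add F not p2):
            ○ open, literals {p2=T, p3=F}.
          branch 2.1.2 (add T p3):
            × closes — contains both p3 and not p3.
      branch 2.2 (add F (p2 and p5)):
        F (p2 and p5): β-rule — branch into F p2  //  F p5.
          branch 2.2.1 (add F p2):
            ○ open, literals {p2=F}.
          branch 2.2.2 (add F p5):
            ○ open, literals {p5=F}.
2 branches closed, 5 open.
Each open branch fixes some atoms; the unmentioned ones are free. Counting distinct full assignments: branch {p3=F, p4=F} (p1, p2, p5) contributes 8 new; branch {p1=F, p3=F, p4=F} (p2, p5) contributes 0 new; branch {p2=T, p3=F} (p1, p4, p5) contributes 4 new; branch {p2=F} (p1, p3, p4, p5) contributes 12 new; branch {p5=F} (p1, p2, p3, p4) contributes 4 new. Total: 28.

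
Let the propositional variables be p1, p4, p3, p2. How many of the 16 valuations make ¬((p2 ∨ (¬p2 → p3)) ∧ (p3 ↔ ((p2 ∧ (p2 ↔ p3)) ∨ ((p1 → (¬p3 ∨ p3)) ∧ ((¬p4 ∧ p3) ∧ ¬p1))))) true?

7

Initial set: {¬((p2 ∨ (¬p2 → p3)) ∧ (p3 ↔ ((p2 ∧ (p2 ↔ p3)) ∨ ((p1 → (¬p3 ∨ p3)) ∧ ((¬p4 ∧ p3) ∧ ¬p1)))))}.
¬((p2 ∨ (¬p2 → p3)) ∧ (p3 ↔ ((p2 ∧ (p2 ↔ p3)) ∨ ((p1 → (¬p3 ∨ p3)) ∧ ((¬p4 ∧ p3) ∧ ¬p1))))): β-rule — branch into ¬(p2 ∨ (¬p2 → p3))  //  ¬(p3 ↔ ((p2 ∧ (p2 ↔ p3)) ∨ ((p1 → (¬p3 ∨ p3)) ∧ ((¬p4 ∧ p3) ∧ ¬p1)))).
  branch 1 (add ¬(p2 ∨ (¬p2 → p3))):
    ¬(p2 ∨ (¬p2 → p3)): α-rule — add ¬p2, ¬(¬p2 → p3).
    ¬(¬p2 → p3): α-rule — add ¬p2, ¬p3.
    ○ open, literals {p2=0, p3=0}.
  branch 2 (add ¬(p3 ↔ ((p2 ∧ (p2 ↔ p3)) ∨ ((p1 → (¬p3 ∨ p3)) ∧ ((¬p4 ∧ p3) ∧ ¬p1))))):
    ¬(p3 ↔ ((p2 ∧ (p2 ↔ p3)) ∨ ((p1 → (¬p3 ∨ p3)) ∧ ((¬p4 ∧ p3) ∧ ¬p1)))): β-rule — branch into p3, ¬((p2 ∧ (p2 ↔ p3)) ∨ ((p1 → (¬p3 ∨ p3)) ∧ ((¬p4 ∧ p3) ∧ ¬p1)))  //  ¬p3, ((p2 ∧ (p2 ↔ p3)) ∨ ((p1 → (¬p3 ∨ p3)) ∧ ((¬p4 ∧ p3) ∧ ¬p1))).
      branch 2.1 (add p3, ¬((p2 ∧ (p2 ↔ p3)) ∨ ((p1 → (¬p3 ∨ p3)) ∧ ((¬p4 ∧ p3) ∧ ¬p1)))):
        ¬((p2 ∧ (p2 ↔ p3)) ∨ ((p1 → (¬p3 ∨ p3)) ∧ ((¬p4 ∧ p3) ∧ ¬p1))): α-rule — add ¬(p2 ∧ (p2 ↔ p3)), ¬((p1 → (¬p3 ∨ p3)) ∧ ((¬p4 ∧ p3) ∧ ¬p1)).
        ¬(p2 ∧ (p2 ↔ p3)): β-rule — branch into ¬p2  //  ¬(p2 ↔ p3).
          branch 2.1.1 (add ¬p2):
            ¬((p1 → (¬p3 ∨ p3)) ∧ ((¬p4 ∧ p3) ∧ ¬p1)): β-rule — branch into ¬(p1 → (¬p3 ∨ p3))  //  ¬((¬p4 ∧ p3) ∧ ¬p1).
              branch 2.1.1.1 (add ¬(p1 → (¬p3 ∨ p3))):
                ¬(p1 → (¬p3 ∨ p3)): α-rule — add p1, ¬(¬p3 ∨ p3).
                ¬(¬p3 ∨ p3): α-rule — add ¬¬p3, ¬p3.
                × closes — contains both p3 and ¬p3.
              branch 2.1.1.2 (add ¬((¬p4 ∧ p3) ∧ ¬p1)):
                ¬((¬p4 ∧ p3) ∧ ¬p1): β-rule — branch into ¬(¬p4 ∧ p3)  //  ¬¬p1.
                  branch 2.1.1.2.1 (add ¬(¬p4 ∧ p3)):
                    ¬(¬p4 ∧ p3): β-rule — branch into ¬¬p4  //  ¬p3.
                      branch 2.1.1.2.1.1 (add ¬¬p4):
                        ○ open, literals {p2=0, p3=1, p4=1}.
                      branch 2.1.1.2.1.2 (add ¬p3):
                        × closes — contains both p3 and ¬p3.
                  branch 2.1.1.2.2 (add ¬¬p1):
                    ○ open, literals {p1=1, p2=0, p3=1}.
          branch 2.1.2 (add ¬(p2 ↔ p3)):
            ¬((p1 → (¬p3 ∨ p3)) ∧ ((¬p4 ∧ p3) ∧ ¬p1)): β-rule — branch into ¬(p1 → (¬p3 ∨ p3))  //  ¬((¬p4 ∧ p3) ∧ ¬p1).
              branch 2.1.2.1 (add ¬(p1 → (¬p3 ∨ p3))):
                ¬(p1 → (¬p3 ∨ p3)): α-rule — add p1, ¬(¬p3 ∨ p3).
                ¬(¬p3 ∨ p3): α-rule — add ¬¬p3, ¬p3.
                × closes — contains both p3 and ¬p3.
              branch 2.1.2.2 (add ¬((¬p4 ∧ p3) ∧ ¬p1)):
                ¬(p2 ↔ p3): β-rule — branch into p2, ¬p3  //  ¬p2, p3.
                  branch 2.1.2.2.1 (add p2, ¬p3):
                    × closes — contains both p3 and ¬p3.
                  branch 2.1.2.2.2 (add ¬p2, p3):
                    ¬((¬p4 ∧ p3) ∧ ¬p1): β-rule — branch into ¬(¬p4 ∧ p3)  //  ¬¬p1.
                      branch 2.1.2.2.2.1 (add ¬(¬p4 ∧ p3)):
                        ¬(¬p4 ∧ p3): β-rule — branch into ¬¬p4  //  ¬p3.
                          branch 2.1.2.2.2.1.1 (add ¬¬p4):
                            ○ open, literals {p2=0, p3=1, p4=1}.
                          branch 2.1.2.2.2.1.2 (add ¬p3):
                            × closes — contains both p3 and ¬p3.
                      branch 2.1.2.2.2.2 (add ¬¬p1):
                        ○ open, literals {p1=1, p2=0, p3=1}.
      branch 2.2 (add ¬p3, ((p2 ∧ (p2 ↔ p3)) ∨ ((p1 → (¬p3 ∨ p3)) ∧ ((¬p4 ∧ p3) ∧ ¬p1)))):
        ((p2 ∧ (p2 ↔ p3)) ∨ ((p1 → (¬p3 ∨ p3)) ∧ ((¬p4 ∧ p3) ∧ ¬p1))): β-rule — branch into (p2 ∧ (p2 ↔ p3))  //  ((p1 → (¬p3 ∨ p3)) ∧ ((¬p4 ∧ p3) ∧ ¬p1)).
          branch 2.2.1 (add (p2 ∧ (p2 ↔ p3))):
            (p2 ∧ (p2 ↔ p3)): α-rule — add p2, (p2 ↔ p3).
            (p2 ↔ p3): β-rule — branch into p2, p3  //  ¬p2, ¬p3.
              branch 2.2.1.1 (add p2, p3):
                × closes — contains both p3 and ¬p3.
              branch 2.2.1.2 (add ¬p2, ¬p3):
                × closes — contains both p2 and ¬p2.
          branch 2.2.2 (add ((p1 → (¬p3 ∨ p3)) ∧ ((¬p4 ∧ p3) ∧ ¬p1))):
            ((p1 → (¬p3 ∨ p3)) ∧ ((¬p4 ∧ p3) ∧ ¬p1)): α-rule — add (p1 → (¬p3 ∨ p3)), ((¬p4 ∧ p3) ∧ ¬p1).
            ((¬p4 ∧ p3) ∧ ¬p1): α-rule — add (¬p4 ∧ p3), ¬p1.
            (¬p4 ∧ p3): α-rule — add ¬p4, p3.
            × closes — contains both p3 and ¬p3.
8 branches closed, 5 open.
Each open branch fixes some atoms; the unmentioned ones are free. Counting distinct full assignments: branch {p2=0, p3=0} (p1, p4) contributes 4 new; branch {p2=0, p3=1, p4=1} (p1) contributes 2 new; branch {p1=1, p2=0, p3=1} (p4) contributes 1 new; branch {p2=0, p3=1, p4=1} (p1) contributes 0 new; branch {p1=1, p2=0, p3=1} (p4) contributes 0 new. Total: 7.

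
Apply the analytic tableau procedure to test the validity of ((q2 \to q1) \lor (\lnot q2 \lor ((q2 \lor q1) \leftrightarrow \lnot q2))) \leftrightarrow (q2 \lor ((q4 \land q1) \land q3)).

Not valid

Assume the negation and expand:
Initial set: {\lnot (((q2 \to q1) \lor (\lnot q2 \lor ((q2 \lor q1) \leftrightarrow \lnot q2))) \leftrightarrow (q2 \lor ((q4 \land q1) \land q3)))}.
\lnot (((q2 \to q1) \lor (\lnot q2 \lor ((q2 \lor q1) \leftrightarrow \lnot q2))) \leftrightarrow (q2 \lor ((q4 \land q1) \land q3))): β-rule — branch into ((q2 \to q1) \lor (\lnot q2 \lor ((q2 \lor q1) \leftrightarrow \lnot q2))), \lnot (q2 \lor ((q4 \land q1) \land q3))  //  \lnot ((q2 \to q1) \lor (\lnot q2 \lor ((q2 \lor q1) \leftrightarrow \lnot q2))), (q2 \lor ((q4 \land q1) \land q3)).
  branch 1 (add ((q2 \to q1) \lor (\lnot q2 \lor ((q2 \lor q1) \leftrightarrow \lnot q2))), \lnot (q2 \lor ((q4 \land q1) \land q3))):
    \lnot (q2 \lor ((q4 \land q1) \land q3)): α-rule — add \lnot q2, \lnot ((q4 \land q1) \land q3).
    ((q2 \to q1) \lor (\lnot q2 \lor ((q2 \lor q1) \leftrightarrow \lnot q2))): β-rule — branch into (q2 \to q1)  //  (\lnot q2 \lor ((q2 \lor q1) \leftrightarrow \lnot q2)).
      branch 1.1 (add (q2 \to q1)):
        \lnot ((q4 \land q1) \land q3): β-rule — branch into \lnot (q4 \land q1)  //  \lnot q3.
          branch 1.1.1 (add \lnot (q4 \land q1)):
            (q2 \to q1): β-rule — branch into \lnot q2  //  q1.
              branch 1.1.1.1 (add \lnot q2):
                \lnot (q4 \land q1): β-rule — branch into \lnot q4  //  \lnot q1.
                  branch 1.1.1.1.1 (add \lnot q4):
                    ○ open, literals {q2=0, q4=0}.
                  branch 1.1.1.1.2 (add \lnot q1):
                    ○ open, literals {q1=0, q2=0}.
              branch 1.1.1.2 (add q1):
                \lnot (q4 \land q1): β-rule — branch into \lnot q4  //  \lnot q1.
                  branch 1.1.1.2.1 (add \lnot q4):
                    ○ open, literals {q1=1, q2=0, q4=0}.
                  branch 1.1.1.2.2 (add \lnot q1):
                    × closes — contains both q1 and \lnot q1.
          branch 1.1.2 (add \lnot q3):
            (q2 \to q1): β-rule — branch into \lnot q2  //  q1.
              branch 1.1.2.1 (add \lnot q2):
                ○ open, literals {q2=0, q3=0}.
              branch 1.1.2.2 (add q1):
                ○ open, literals {q1=1, q2=0, q3=0}.
      branch 1.2 (add (\lnot q2 \lor ((q2 \lor q1) \leftrightarrow \lnot q2))):
        \lnot ((q4 \land q1) \land q3): β-rule — branch into \lnot (q4 \land q1)  //  \lnot q3.
          branch 1.2.1 (add \lnot (q4 \land q1)):
            (\lnot q2 \lor ((q2 \lor q1) \leftrightarrow \lnot q2)): β-rule — branch into \lnot q2  //  ((q2 \lor q1) \leftrightarrow \lnot q2).
              branch 1.2.1.1 (add \lnot q2):
                \lnot (q4 \land q1): β-rule — branch into \lnot q4  //  \lnot q1.
                  branch 1.2.1.1.1 (add \lnot q4):
                    ○ open, literals {q2=0, q4=0}.
                  branch 1.2.1.1.2 (add \lnot q1):
                    ○ open, literals {q1=0, q2=0}.
              branch 1.2.1.2 (add ((q2 \lor q1) \leftrightarrow \lnot q2)):
                \lnot (q4 \land q1): β-rule — branch into \lnot q4  //  \lnot q1.
                  branch 1.2.1.2.1 (add \lnot q4):
                    ((q2 \lor q1) \leftrightarrow \lnot q2): β-rule — branch into (q2 \lor q1), \lnot q2  //  \lnot (q2 \lor q1), \lnot \lnot q2.
                      branch 1.2.1.2.1.1 (add (q2 \lor q1), \lnot q2):
                        (q2 \lor q1): β-rule — branch into q2  //  q1.
                          branch 1.2.1.2.1.1.1 (add q2):
                            × closes — contains both q2 and \lnot q2.
                          branch 1.2.1.2.1.1.2 (add q1):
                            ○ open, literals {q1=1, q2=0, q4=0}.
                      branch 1.2.1.2.1.2 (add \lnot (q2 \lor q1), \lnot \lnot q2):
                        × closes — contains both q2 and \lnot q2.
                  branch 1.2.1.2.2 (add \lnot q1):
                    ((q2 \lor q1) \leftrightarrow \lnot q2): β-rule — branch into (q2 \lor q1), \lnot q2  //  \lnot (q2 \lor q1), \lnot \lnot q2.
                      branch 1.2.1.2.2.1 (add (q2 \lor q1), \lnot q2):
                        (q2 \lor q1): β-rule — branch into q2  //  q1.
                          branch 1.2.1.2.2.1.1 (add q2):
                            × closes — contains both q2 and \lnot q2.
                          branch 1.2.1.2.2.1.2 (add q1):
                            × closes — contains both q1 and \lnot q1.
                      branch 1.2.1.2.2.2 (add \lnot (q2 \lor q1), \lnot \lnot q2):
                        × closes — contains both q2 and \lnot q2.
          branch 1.2.2 (add \lnot q3):
            (\lnot q2 \lor ((q2 \lor q1) \leftrightarrow \lnot q2)): β-rule — branch into \lnot q2  //  ((q2 \lor q1) \leftrightarrow \lnot q2).
              branch 1.2.2.1 (add \lnot q2):
                ○ open, literals {q2=0, q3=0}.
              branch 1.2.2.2 (add ((q2 \lor q1) \leftrightarrow \lnot q2)):
                ((q2 \lor q1) \leftrightarrow \lnot q2): β-rule — branch into (q2 \lor q1), \lnot q2  //  \lnot (q2 \lor q1), \lnot \lnot q2.
                  branch 1.2.2.2.1 (add (q2 \lor q1), \lnot q2):
                    (q2 \lor q1): β-rule — branch into q2  //  q1.
                      branch 1.2.2.2.1.1 (add q2):
                        × closes — contains both q2 and \lnot q2.
                      branch 1.2.2.2.1.2 (add q1):
                        ○ open, literals {q1=1, q2=0, q3=0}.
                  branch 1.2.2.2.2 (add \lnot (q2 \lor q1), \lnot \lnot q2):
                    × closes — contains both q2 and \lnot q2.
  branch 2 (add \lnot ((q2 \to q1) \lor (\lnot q2 \lor ((q2 \lor q1) \leftrightarrow \lnot q2))), (q2 \lor ((q4 \land q1) \land q3))):
    \lnot ((q2 \to q1) \lor (\lnot q2 \lor ((q2 \lor q1) \leftrightarrow \lnot q2))): α-rule — add \lnot (q2 \to q1), \lnot (\lnot q2 \lor ((q2 \lor q1) \leftrightarrow \lnot q2)).
    \lnot (q2 \to q1): α-rule — add q2, \lnot q1.
    \lnot (\lnot q2 \lor ((q2 \lor q1) \leftrightarrow \lnot q2)): α-rule — add \lnot \lnot q2, \lnot ((q2 \lor q1) \leftrightarrow \lnot q2).
    (q2 \lor ((q4 \land q1) \land q3)): β-rule — branch into q2  //  ((q4 \land q1) \land q3).
      branch 2.1 (add q2):
        \lnot ((q2 \lor q1) \leftrightarrow \lnot q2): β-rule — branch into (q2 \lor q1), \lnot \lnot q2  //  \lnot (q2 \lor q1), \lnot q2.
          branch 2.1.1 (add (q2 \lor q1), \lnot \lnot q2):
            (q2 \lor q1): β-rule — branch into q2  //  q1.
              branch 2.1.1.1 (add q2):
                ○ open, literals {q1=0, q2=1}.
              branch 2.1.1.2 (add q1):
                × closes — contains both q1 and \lnot q1.
          branch 2.1.2 (add \lnot (q2 \lor q1), \lnot q2):
            × closes — contains both q2 and \lnot q2.
      branch 2.2 (add ((q4 \land q1) \land q3)):
        ((q4 \land q1) \land q3): α-rule — add (q4 \land q1), q3.
        (q4 \land q1): α-rule — add q4, q1.
        × closes — contains both q1 and \lnot q1.
11 branches closed, 11 open.
An open branch gives a countermodel: q2=0, q4=0 (unmentioned atoms arbitrary); under it the original formula is false.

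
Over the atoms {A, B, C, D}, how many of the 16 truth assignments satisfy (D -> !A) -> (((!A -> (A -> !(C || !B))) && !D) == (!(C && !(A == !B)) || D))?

10

Initial set: {T ((D -> !A) -> (((!A -> (A -> !(C || !B))) && !D) == (!(C && !(A == !B)) || D)))}.
T ((D -> !A) -> (((!A -> (A -> !(C || !B))) && !D) == (!(C && !(A == !B)) || D))): β-rule — branch into F (D -> !A)  //  T (((!A -> (A -> !(C || !B))) && !D) == (!(C && !(A == !B)) || D)).
  branch 1 (add F (D -> !A)):
    F (D -> !A): α-rule — add T D, F !A.
    ○ open, literals {A=T, D=T}.
  branch 2 (add T (((!A -> (A -> !(C || !B))) && !D) == (!(C && !(A == !B)) || D))):
    T (((!A -> (A -> !(C || !B))) && !D) == (!(C && !(A == !B)) || D)): β-rule — branch into T ((!A -> (A -> !(C || !B))) && !D), T (!(C && !(A == !B)) || D)  //  F ((!A -> (A -> !(C || !B))) && !D), F (!(C && !(A == !B)) || D).
      branch 2.1 (add T ((!A -> (A -> !(C || !B))) && !D), T (!(C && !(A == !B)) || D)):
        T ((!A -> (A -> !(C || !B))) && !D): α-rule — add T (!A -> (A -> !(C || !B))), T !D.
        T (!(C && !(A == !B)) || D): β-rule — branch into T !(C && !(A == !B))  //  T D.
          branch 2.1.1 (add T !(C && !(A == !B))):
            T (!A -> (A -> !(C || !B))): β-rule — branch into F !A  //  T (A -> !(C || !B)).
              branch 2.1.1.1 (add F !A):
                T !(C && !(A == !B)): β-rule — branch into F C  //  F !(A == !B).
                  branch 2.1.1.1.1 (add F C):
                    ○ open, literals {A=T, C=F, D=F}.
                  branch 2.1.1.1.2 (add F !(A == !B)):
                    F !(A == !B): β-rule — branch into T A, T !B  //  F A, F !B.
                      branch 2.1.1.1.2.1 (add T A, T !B):
                        ○ open, literals {A=T, B=F, D=F}.
                      branch 2.1.1.1.2.2 (add F A, F !B):
                        × closes — contains both A and !A.
              branch 2.1.1.2 (add T (A -> !(C || !B))):
                T !(C && !(A == !B)): β-rule — branch into F C  //  F !(A == !B).
                  branch 2.1.1.2.1 (add F C):
                    T (A -> !(C || !B)): β-rule — branch into F A  //  T !(C || !B).
                      branch 2.1.1.2.1.1 (add F A):
                        ○ open, literals {A=F, C=F, D=F}.
                      branch 2.1.1.2.1.2 (add T !(C || !B)):
                        T !(C || !B): α-rule — add F C, F !B.
                        ○ open, literals {B=T, C=F, D=F}.
                  branch 2.1.1.2.2 (add F !(A == !B)):
                    T (A -> !(C || !B)): β-rule — branch into F A  //  T !(C || !B).
                      branch 2.1.1.2.2.1 (add F A):
                        F !(A == !B): β-rule — branch into T A, T !B  //  F A, F !B.
                          branch 2.1.1.2.2.1.1 (add T A, T !B):
                            × closes — contains both A and !A.
                          branch 2.1.1.2.2.1.2 (add F A, F !B):
                            ○ open, literals {A=F, B=T, D=F}.
                      branch 2.1.1.2.2.2 (add T !(C || !B)):
                        T !(C || !B): α-rule — add F C, F !B.
                        F !(A == !B): β-rule — branch into T A, T !B  //  F A, F !B.
                          branch 2.1.1.2.2.2.1 (add T A, T !B):
                            × closes — contains both B and !B.
                          branch 2.1.1.2.2.2.2 (add F A, F !B):
                            ○ open, literals {A=F, B=T, C=F, D=F}.
          branch 2.1.2 (add T D):
            × closes — contains both D and !D.
      branch 2.2 (add F ((!A -> (A -> !(C || !B))) && !D), F (!(C && !(A == !B)) || D)):
        F (!(C && !(A == !B)) || D): α-rule — add F !(C && !(A == !B)), F D.
        F !(C && !(A == !B)): α-rule — add T C, T !(A == !B).
        F ((!A -> (A -> !(C || !B))) && !D): β-rule — branch into F (!A -> (A -> !(C || !B)))  //  F !D.
          branch 2.2.1 (add F (!A -> (A -> !(C || !B)))):
            F (!A -> (A -> !(C || !B))): α-rule — add T !A, F (A -> !(C || !B)).
            F (A -> !(C || !B)): α-rule — add T A, F !(C || !B).
            × closes — contains both A and !A.
          branch 2.2.2 (add F !D):
            × closes — contains both D and !D.
6 branches closed, 7 open.
Each open branch fixes some atoms; the unmentioned ones are free. Counting distinct full assignments: branch {A=T, D=T} (B, C) contributes 4 new; branch {A=T, C=F, D=F} (B) contributes 2 new; branch {A=T, B=F, D=F} (C) contributes 1 new; branch {A=F, C=F, D=F} (B) contributes 2 new; branch {B=T, C=F, D=F} (A) contributes 0 new; branch {A=F, B=T, D=F} (C) contributes 1 new; branch {A=F, B=T, C=F, D=F} (none free) contributes 0 new. Total: 10.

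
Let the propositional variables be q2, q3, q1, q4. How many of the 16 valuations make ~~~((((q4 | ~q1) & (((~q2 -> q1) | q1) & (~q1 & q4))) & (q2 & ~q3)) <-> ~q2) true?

Initial set: {T ~~~((((q4 | ~q1) & (((~q2 -> q1) | q1) & (~q1 & q4))) & (q2 & ~q3)) <-> ~q2)}.
T ~~~((((q4 | ~q1) & (((~q2 -> q1) | q1) & (~q1 & q4))) & (q2 & ~q3)) <-> ~q2): drop double negation, giving T ~((((q4 | ~q1) & (((~q2 -> q1) | q1) & (~q1 & q4))) & (q2 & ~q3)) <-> ~q2).
T ~((((q4 | ~q1) & (((~q2 -> q1) | q1) & (~q1 & q4))) & (q2 & ~q3)) <-> ~q2): β-rule — branch into T (((q4 | ~q1) & (((~q2 -> q1) | q1) & (~q1 & q4))) & (q2 & ~q3)), F ~q2  //  F (((q4 | ~q1) & (((~q2 -> q1) | q1) & (~q1 & q4))) & (q2 & ~q3)), T ~q2.
  branch 1 (add T (((q4 | ~q1) & (((~q2 -> q1) | q1) & (~q1 & q4))) & (q2 & ~q3)), F ~q2):
    T (((q4 | ~q1) & (((~q2 -> q1) | q1) & (~q1 & q4))) & (q2 & ~q3)): α-rule — add T ((q4 | ~q1) & (((~q2 -> q1) | q1) & (~q1 & q4))), T (q2 & ~q3).
    T ((q4 | ~q1) & (((~q2 -> q1) | q1) & (~q1 & q4))): α-rule — add T (q4 | ~q1), T (((~q2 -> q1) | q1) & (~q1 & q4)).
    T (q2 & ~q3): α-rule — add T q2, T ~q3.
    T (((~q2 -> q1) | q1) & (~q1 & q4)): α-rule — add T ((~q2 -> q1) | q1), T (~q1 & q4).
    T (~q1 & q4): α-rule — add T ~q1, T q4.
    T (q4 | ~q1): β-rule — branch into T q4  //  T ~q1.
      branch 1.1 (add T q4):
        T ((~q2 -> q1) | q1): β-rule — branch into T (~q2 -> q1)  //  T q1.
          branch 1.1.1 (add T (~q2 -> q1)):
            T (~q2 -> q1): β-rule — branch into F ~q2  //  T q1.
              branch 1.1.1.1 (add F ~q2):
                ○ open, literals {q1=false, q2=true, q3=false, q4=true}.
              branch 1.1.1.2 (add T q1):
                × closes — contains both q1 and ~q1.
          branch 1.1.2 (add T q1):
            × closes — contains both q1 and ~q1.
      branch 1.2 (add T ~q1):
        T ((~q2 -> q1) | q1): β-rule — branch into T (~q2 -> q1)  //  T q1.
          branch 1.2.1 (add T (~q2 -> q1)):
            T (~q2 -> q1): β-rule — branch into F ~q2  //  T q1.
              branch 1.2.1.1 (add F ~q2):
                ○ open, literals {q1=false, q2=true, q3=false, q4=true}.
              branch 1.2.1.2 (add T q1):
                × closes — contains both q1 and ~q1.
          branch 1.2.2 (add T q1):
            × closes — contains both q1 and ~q1.
  branch 2 (add F (((q4 | ~q1) & (((~q2 -> q1) | q1) & (~q1 & q4))) & (q2 & ~q3)), T ~q2):
    F (((q4 | ~q1) & (((~q2 -> q1) | q1) & (~q1 & q4))) & (q2 & ~q3)): β-rule — branch into F ((q4 | ~q1) & (((~q2 -> q1) | q1) & (~q1 & q4)))  //  F (q2 & ~q3).
      branch 2.1 (add F ((q4 | ~q1) & (((~q2 -> q1) | q1) & (~q1 & q4)))):
        F ((q4 | ~q1) & (((~q2 -> q1) | q1) & (~q1 & q4))): β-rule — branch into F (q4 | ~q1)  //  F (((~q2 -> q1) | q1) & (~q1 & q4)).
          branch 2.1.1 (add F (q4 | ~q1)):
            F (q4 | ~q1): α-rule — add F q4, F ~q1.
            ○ open, literals {q1=true, q2=false, q4=false}.
          branch 2.1.2 (add F (((~q2 -> q1) | q1) & (~q1 & q4))):
            F (((~q2 -> q1) | q1) & (~q1 & q4)): β-rule — branch into F ((~q2 -> q1) | q1)  //  F (~q1 & q4).
              branch 2.1.2.1 (add F ((~q2 -> q1) | q1)):
                F ((~q2 -> q1) | q1): α-rule — add F (~q2 -> q1), F q1.
                F (~q2 -> q1): α-rule — add T ~q2, F q1.
                ○ open, literals {q1=false, q2=false}.
              branch 2.1.2.2 (add F (~q1 & q4)):
                F (~q1 & q4): β-rule — branch into F ~q1  //  F q4.
                  branch 2.1.2.2.1 (add F ~q1):
                    ○ open, literals {q1=true, q2=false}.
                  branch 2.1.2.2.2 (add F q4):
                    ○ open, literals {q2=false, q4=false}.
      branch 2.2 (add F (q2 & ~q3)):
        F (q2 & ~q3): β-rule — branch into F q2  //  F ~q3.
          branch 2.2.1 (add F q2):
            ○ open, literals {q2=false}.
          branch 2.2.2 (add F ~q3):
            ○ open, literals {q2=false, q3=true}.
4 branches closed, 8 open.
Each open branch fixes some atoms; the unmentioned ones are free. Counting distinct full assignments: branch {q1=false, q2=true, q3=false, q4=true} (none free) contributes 1 new; branch {q1=false, q2=true, q3=false, q4=true} (none free) contributes 0 new; branch {q1=true, q2=false, q4=false} (q3) contributes 2 new; branch {q1=false, q2=false} (q3, q4) contributes 4 new; branch {q1=true, q2=false} (q3, q4) contributes 2 new; branch {q2=false, q4=false} (q3, q1) contributes 0 new; branch {q2=false} (q3, q1, q4) contributes 0 new; branch {q2=false, q3=true} (q1, q4) contributes 0 new. Total: 9.

9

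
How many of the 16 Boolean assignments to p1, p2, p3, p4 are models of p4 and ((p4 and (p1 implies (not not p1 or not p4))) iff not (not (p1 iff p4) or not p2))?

2

Initial set: {(p4 and ((p4 and (p1 implies (not not p1 or not p4))) iff not (not (p1 iff p4) or not p2)))}.
(p4 and ((p4 and (p1 implies (not not p1 or not p4))) iff not (not (p1 iff p4) or not p2))): α-rule — add p4, ((p4 and (p1 implies (not not p1 or not p4))) iff not (not (p1 iff p4) or not p2)).
((p4 and (p1 implies (not not p1 or not p4))) iff not (not (p1 iff p4) or not p2)): β-rule — branch into (p4 and (p1 implies (not not p1 or not p4))), not (not (p1 iff p4) or not p2)  //  not (p4 and (p1 implies (not not p1 or not p4))), not not (not (p1 iff p4) or not p2).
  branch 1 (add (p4 and (p1 implies (not not p1 or not p4))), not (not (p1 iff p4) or not p2)):
    (p4 and (p1 implies (not not p1 or not p4))): α-rule — add p4, (p1 implies (not not p1 or not p4)).
    not (not (p1 iff p4) or not p2): α-rule — add not not (p1 iff p4), not not p2.
    (p1 implies (not not p1 or not p4)): β-rule — branch into not p1  //  (not not p1 or not p4).
      branch 1.1 (add not p1):
        not not (p1 iff p4): β-rule — branch into p1, p4  //  not p1, not p4.
          branch 1.1.1 (add p1, p4):
            × closes — contains both p1 and not p1.
          branch 1.1.2 (add not p1, not p4):
            × closes — contains both p4 and not p4.
      branch 1.2 (add (not not p1 or not p4)):
        not not (p1 iff p4): β-rule — branch into p1, p4  //  not p1, not p4.
          branch 1.2.1 (add p1, p4):
            (not not p1 or not p4): β-rule — branch into not not p1  //  not p4.
              branch 1.2.1.1 (add not not p1):
                not not p1: drop double negation, giving p1.
                ○ open, literals {p1=true, p2=true, p4=true}.
              branch 1.2.1.2 (add not p4):
                × closes — contains both p4 and not p4.
          branch 1.2.2 (add not p1, not p4):
            × closes — contains both p4 and not p4.
  branch 2 (add not (p4 and (p1 implies (not not p1 or not p4))), not not (not (p1 iff p4) or not p2)):
    not (p4 and (p1 implies (not not p1 or not p4))): β-rule — branch into not p4  //  not (p1 implies (not not p1 or not p4)).
      branch 2.1 (add not p4):
        × closes — contains both p4 and not p4.
      branch 2.2 (add not (p1 implies (not not p1 or not p4))):
        not (p1 implies (not not p1 or not p4)): α-rule — add p1, not (not not p1 or not p4).
        not (not not p1 or not p4): α-rule — add not not not p1, not not p4.
        not not not p1: drop double negation, giving not p1.
        × closes — contains both p1 and not p1.
6 branches closed, 1 open.
Each open branch fixes some atoms; the unmentioned ones are free. Counting distinct full assignments: branch {p1=true, p2=true, p4=true} (p3) contributes 2 new. Total: 2.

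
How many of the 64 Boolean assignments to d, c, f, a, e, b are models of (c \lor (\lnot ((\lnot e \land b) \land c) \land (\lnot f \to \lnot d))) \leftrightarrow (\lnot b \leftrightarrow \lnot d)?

Initial set: {T ((c \lor (\lnot ((\lnot e \land b) \land c) \land (\lnot f \to \lnot d))) \leftrightarrow (\lnot b \leftrightarrow \lnot d))}.
T ((c \lor (\lnot ((\lnot e \land b) \land c) \land (\lnot f \to \lnot d))) \leftrightarrow (\lnot b \leftrightarrow \lnot d)): β-rule — branch into T (c \lor (\lnot ((\lnot e \land b) \land c) \land (\lnot f \to \lnot d))), T (\lnot b \leftrightarrow \lnot d)  //  F (c \lor (\lnot ((\lnot e \land b) \land c) \land (\lnot f \to \lnot d))), F (\lnot b \leftrightarrow \lnot d).
  branch 1 (add T (c \lor (\lnot ((\lnot e \land b) \land c) \land (\lnot f \to \lnot d))), T (\lnot b \leftrightarrow \lnot d)):
    T (c \lor (\lnot ((\lnot e \land b) \land c) \land (\lnot f \to \lnot d))): β-rule — branch into T c  //  T (\lnot ((\lnot e \land b) \land c) \land (\lnot f \to \lnot d)).
      branch 1.1 (add T c):
        T (\lnot b \leftrightarrow \lnot d): β-rule — branch into T \lnot b, T \lnot d  //  F \lnot b, F \lnot d.
          branch 1.1.1 (add T \lnot b, T \lnot d):
            ○ open, literals {b=F, c=T, d=F}.
          branch 1.1.2 (add F \lnot b, F \lnot d):
            ○ open, literals {b=T, c=T, d=T}.
      branch 1.2 (add T (\lnot ((\lnot e \land b) \land c) \land (\lnot f \to \lnot d))):
        T (\lnot ((\lnot e \land b) \land c) \land (\lnot f \to \lnot d)): α-rule — add T \lnot ((\lnot e \land b) \land c), T (\lnot f \to \lnot d).
        T (\lnot b \leftrightarrow \lnot d): β-rule — branch into T \lnot b, T \lnot d  //  F \lnot b, F \lnot d.
          branch 1.2.1 (add T \lnot b, T \lnot d):
            T \lnot ((\lnot e \land b) \land c): β-rule — branch into F (\lnot e \land b)  //  F c.
              branch 1.2.1.1 (add F (\lnot e \land b)):
                T (\lnot f \to \lnot d): β-rule — branch into F \lnot f  //  T \lnot d.
                  branch 1.2.1.1.1 (add F \lnot f):
                    F (\lnot e \land b): β-rule — branch into F \lnot e  //  F b.
                      branch 1.2.1.1.1.1 (add F \lnot e):
                        ○ open, literals {b=F, d=F, e=T, f=T}.
                      branch 1.2.1.1.1.2 (add F b):
                        ○ open, literals {b=F, d=F, f=T}.
                  branch 1.2.1.1.2 (add T \lnot d):
                    F (\lnot e \land b): β-rule — branch into F \lnot e  //  F b.
                      branch 1.2.1.1.2.1 (add F \lnot e):
                        ○ open, literals {b=F, d=F, e=T}.
                      branch 1.2.1.1.2.2 (add F b):
                        ○ open, literals {b=F, d=F}.
              branch 1.2.1.2 (add F c):
                T (\lnot f \to \lnot d): β-rule — branch into F \lnot f  //  T \lnot d.
                  branch 1.2.1.2.1 (add F \lnot f):
                    ○ open, literals {b=F, c=F, d=F, f=T}.
                  branch 1.2.1.2.2 (add T \lnot d):
                    ○ open, literals {b=F, c=F, d=F}.
          branch 1.2.2 (add F \lnot b, F \lnot d):
            T \lnot ((\lnot e \land b) \land c): β-rule — branch into F (\lnot e \land b)  //  F c.
              branch 1.2.2.1 (add F (\lnot e \land b)):
                T (\lnot f \to \lnot d): β-rule — branch into F \lnot f  //  T \lnot d.
                  branch 1.2.2.1.1 (add F \lnot f):
                    F (\lnot e \land b): β-rule — branch into F \lnot e  //  F b.
                      branch 1.2.2.1.1.1 (add F \lnot e):
                        ○ open, literals {b=T, d=T, e=T, f=T}.
                      branch 1.2.2.1.1.2 (add F b):
                        × closes — contains both b and \lnot b.
                  branch 1.2.2.1.2 (add T \lnot d):
                    × closes — contains both d and \lnot d.
              branch 1.2.2.2 (add F c):
                T (\lnot f \to \lnot d): β-rule — branch into F \lnot f  //  T \lnot d.
                  branch 1.2.2.2.1 (add F \lnot f):
                    ○ open, literals {b=T, c=F, d=T, f=T}.
                  branch 1.2.2.2.2 (add T \lnot d):
                    × closes — contains both d and \lnot d.
  branch 2 (add F (c \lor (\lnot ((\lnot e \land b) \land c) \land (\lnot f \to \lnot d))), F (\lnot b \leftrightarrow \lnot d)):
    F (c \lor (\lnot ((\lnot e \land b) \land c) \land (\lnot f \to \lnot d))): α-rule — add F c, F (\lnot ((\lnot e \land b) \land c) \land (\lnot f \to \lnot d)).
    F (\lnot b \leftrightarrow \lnot d): β-rule — branch into T \lnot b, F \lnot d  //  F \lnot b, T \lnot d.
      branch 2.1 (add T \lnot b, F \lnot d):
        F (\lnot ((\lnot e \land b) \land c) \land (\lnot f \to \lnot d)): β-rule — branch into F \lnot ((\lnot e \land b) \land c)  //  F (\lnot f \to \lnot d).
          branch 2.1.1 (add F \lnot ((\lnot e \land b) \land c)):
            F \lnot ((\lnot e \land b) \land c): α-rule — add T (\lnot e \land b), T c.
            × closes — contains both c and \lnot c.
          branch 2.1.2 (add F (\lnot f \to \lnot d)):
            F (\lnot f \to \lnot d): α-rule — add T \lnot f, F \lnot d.
            ○ open, literals {b=F, c=F, d=T, f=F}.
      branch 2.2 (add F \lnot b, T \lnot d):
        F (\lnot ((\lnot e \land b) \land c) \land (\lnot f \to \lnot d)): β-rule — branch into F \lnot ((\lnot e \land b) \land c)  //  F (\lnot f \to \lnot d).
          branch 2.2.1 (add F \lnot ((\lnot e \land b) \land c)):
            F \lnot ((\lnot e \land b) \land c): α-rule — add T (\lnot e \land b), T c.
            × closes — contains both c and \lnot c.
          branch 2.2.2 (add F (\lnot f \to \lnot d)):
            F (\lnot f \to \lnot d): α-rule — add T \lnot f, F \lnot d.
            × closes — contains both d and \lnot d.
6 branches closed, 11 open.
Each open branch fixes some atoms; the unmentioned ones are free. Counting distinct full assignments: branch {b=F, c=T, d=F} (f, a, e) contributes 8 new; branch {b=T, c=T, d=T} (f, a, e) contributes 8 new; branch {b=F, d=F, e=T, f=T} (c, a) contributes 2 new; branch {b=F, d=F, f=T} (c, a, e) contributes 2 new; branch {b=F, d=F, e=T} (c, f, a) contributes 2 new; branch {b=F, d=F} (c, f, a, e) contributes 2 new; branch {b=F, c=F, d=F, f=T} (a, e) contributes 0 new; branch {b=F, c=F, d=F} (f, a, e) contributes 0 new; branch {b=T, d=T, e=T, f=T} (c, a) contributes 2 new; branch {b=T, c=F, d=T, f=T} (a, e) contributes 2 new; branch {b=F, c=F, d=T, f=F} (a, e) contributes 4 new. Total: 32.

32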